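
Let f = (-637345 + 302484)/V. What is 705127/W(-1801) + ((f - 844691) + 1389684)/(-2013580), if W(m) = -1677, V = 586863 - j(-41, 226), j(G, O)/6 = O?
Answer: -710987444030965/1689850098586 ≈ -420.74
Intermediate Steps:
j(G, O) = 6*O
V = 585507 (V = 586863 - 6*226 = 586863 - 1*1356 = 586863 - 1356 = 585507)
f = -334861/585507 (f = (-637345 + 302484)/585507 = -334861*1/585507 = -334861/585507 ≈ -0.57192)
705127/W(-1801) + ((f - 844691) + 1389684)/(-2013580) = 705127/(-1677) + ((-334861/585507 - 844691) + 1389684)/(-2013580) = 705127*(-1/1677) + (-494572828198/585507 + 1389684)*(-1/2013580) = -705127/1677 + (319096881590/585507)*(-1/2013580) = -705127/1677 - 31909688159/117896518506 = -710987444030965/1689850098586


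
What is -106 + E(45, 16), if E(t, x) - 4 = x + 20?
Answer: -66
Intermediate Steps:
E(t, x) = 24 + x (E(t, x) = 4 + (x + 20) = 4 + (20 + x) = 24 + x)
-106 + E(45, 16) = -106 + (24 + 16) = -106 + 40 = -66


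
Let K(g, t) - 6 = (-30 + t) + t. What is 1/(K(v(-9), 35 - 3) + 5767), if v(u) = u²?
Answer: 1/5807 ≈ 0.00017221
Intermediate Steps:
K(g, t) = -24 + 2*t (K(g, t) = 6 + ((-30 + t) + t) = 6 + (-30 + 2*t) = -24 + 2*t)
1/(K(v(-9), 35 - 3) + 5767) = 1/((-24 + 2*(35 - 3)) + 5767) = 1/((-24 + 2*32) + 5767) = 1/((-24 + 64) + 5767) = 1/(40 + 5767) = 1/5807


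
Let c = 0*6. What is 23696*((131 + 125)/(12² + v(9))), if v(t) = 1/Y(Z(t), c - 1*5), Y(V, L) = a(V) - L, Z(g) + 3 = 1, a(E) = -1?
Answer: 24264704/577 ≈ 42053.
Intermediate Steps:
c = 0
Z(g) = -2 (Z(g) = -3 + 1 = -2)
Y(V, L) = -1 - L
v(t) = ¼ (v(t) = 1/(-1 - (0 - 1*5)) = 1/(-1 - (0 - 5)) = 1/(-1 - 1*(-5)) = 1/(-1 + 5) = 1/4 = ¼)
23696*((131 + 125)/(12² + v(9))) = 23696*((131 + 125)/(12² + ¼)) = 23696*(256/(144 + ¼)) = 23696*(256/(577/4)) = 23696*(256*(4/577)) = 23696*(1024/577) = 24264704/577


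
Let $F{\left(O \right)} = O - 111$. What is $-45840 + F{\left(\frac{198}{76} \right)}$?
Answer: $- \frac{1746039}{38} \approx -45948.0$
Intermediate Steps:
$F{\left(O \right)} = -111 + O$ ($F{\left(O \right)} = O - 111 = -111 + O$)
$-45840 + F{\left(\frac{198}{76} \right)} = -45840 - \left(111 - \frac{198}{76}\right) = -45840 + \left(-111 + 198 \cdot \frac{1}{76}\right) = -45840 + \left(-111 + \frac{99}{38}\right) = -45840 - \frac{4119}{38} = - \frac{1746039}{38}$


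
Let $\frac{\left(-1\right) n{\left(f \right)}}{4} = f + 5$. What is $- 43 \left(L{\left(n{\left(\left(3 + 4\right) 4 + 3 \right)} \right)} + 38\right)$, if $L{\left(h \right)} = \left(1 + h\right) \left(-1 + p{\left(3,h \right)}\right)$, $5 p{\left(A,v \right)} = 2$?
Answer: $- \frac{26617}{5} \approx -5323.4$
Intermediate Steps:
$p{\left(A,v \right)} = \frac{2}{5}$ ($p{\left(A,v \right)} = \frac{1}{5} \cdot 2 = \frac{2}{5}$)
$n{\left(f \right)} = -20 - 4 f$ ($n{\left(f \right)} = - 4 \left(f + 5\right) = - 4 \left(5 + f\right) = -20 - 4 f$)
$L{\left(h \right)} = - \frac{3}{5} - \frac{3 h}{5}$ ($L{\left(h \right)} = \left(1 + h\right) \left(-1 + \frac{2}{5}\right) = \left(1 + h\right) \left(- \frac{3}{5}\right) = - \frac{3}{5} - \frac{3 h}{5}$)
$- 43 \left(L{\left(n{\left(\left(3 + 4\right) 4 + 3 \right)} \right)} + 38\right) = - 43 \left(\left(- \frac{3}{5} - \frac{3 \left(-20 - 4 \left(\left(3 + 4\right) 4 + 3\right)\right)}{5}\right) + 38\right) = - 43 \left(\left(- \frac{3}{5} - \frac{3 \left(-20 - 4 \left(7 \cdot 4 + 3\right)\right)}{5}\right) + 38\right) = - 43 \left(\left(- \frac{3}{5} - \frac{3 \left(-20 - 4 \left(28 + 3\right)\right)}{5}\right) + 38\right) = - 43 \left(\left(- \frac{3}{5} - \frac{3 \left(-20 - 124\right)}{5}\right) + 38\right) = - 43 \left(\left(- \frac{3}{5} - - \frac{432}{5}\right) + 38\right) = - 43 \left(\left(- \frac{3}{5} + \frac{432}{5}\right) + 38\right) = - 43 \left(\frac{429}{5} + 38\right) = \left(-43\right) \frac{619}{5} = - \frac{26617}{5}$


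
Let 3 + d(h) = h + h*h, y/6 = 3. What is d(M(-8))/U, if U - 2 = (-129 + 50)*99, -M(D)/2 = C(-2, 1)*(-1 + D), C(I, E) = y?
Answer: -105297/7819 ≈ -13.467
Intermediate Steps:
y = 18 (y = 6*3 = 18)
C(I, E) = 18
M(D) = 36 - 36*D (M(D) = -36*(-1 + D) = -2*(-18 + 18*D) = 36 - 36*D)
d(h) = -3 + h + h² (d(h) = -3 + (h + h*h) = -3 + (h + h²) = -3 + h + h²)
U = -7819 (U = 2 + (-129 + 50)*99 = 2 - 79*99 = 2 - 7821 = -7819)
d(M(-8))/U = (-3 + (36 - 36*(-8)) + (36 - 36*(-8))²)/(-7819) = (-3 + (36 + 288) + (36 + 288)²)*(-1/7819) = (-3 + 324 + 324²)*(-1/7819) = (-3 + 324 + 104976)*(-1/7819) = 105297*(-1/7819) = -105297/7819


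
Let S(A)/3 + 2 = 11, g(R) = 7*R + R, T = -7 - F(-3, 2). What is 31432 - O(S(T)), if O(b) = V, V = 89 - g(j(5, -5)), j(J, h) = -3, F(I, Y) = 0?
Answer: 31319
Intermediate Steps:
T = -7 (T = -7 - 1*0 = -7 + 0 = -7)
g(R) = 8*R
S(A) = 27 (S(A) = -6 + 3*11 = -6 + 33 = 27)
V = 113 (V = 89 - 8*(-3) = 89 - 1*(-24) = 89 + 24 = 113)
O(b) = 113
31432 - O(S(T)) = 31432 - 1*113 = 31432 - 113 = 31319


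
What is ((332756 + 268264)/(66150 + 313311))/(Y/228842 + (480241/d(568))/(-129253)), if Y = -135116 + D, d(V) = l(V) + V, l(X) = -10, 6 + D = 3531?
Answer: -26665918651389780/9793215071507453 ≈ -2.7229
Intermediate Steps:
D = 3525 (D = -6 + 3531 = 3525)
d(V) = -10 + V
Y = -131591 (Y = -135116 + 3525 = -131591)
((332756 + 268264)/(66150 + 313311))/(Y/228842 + (480241/d(568))/(-129253)) = ((332756 + 268264)/(66150 + 313311))/(-131591/228842 + (480241/(-10 + 568))/(-129253)) = (601020/379461)/(-131591*1/228842 + (480241/558)*(-1/129253)) = (601020*(1/379461))/(-131591/228842 + (480241*(1/558))*(-1/129253)) = 200340/(126487*(-131591/228842 + (480241/558)*(-1/129253))) = 200340/(126487*(-131591/228842 - 480241/72123174)) = 200340/(126487*(-77424676619/133103317617)) = (200340/126487)*(-133103317617/77424676619) = -26665918651389780/9793215071507453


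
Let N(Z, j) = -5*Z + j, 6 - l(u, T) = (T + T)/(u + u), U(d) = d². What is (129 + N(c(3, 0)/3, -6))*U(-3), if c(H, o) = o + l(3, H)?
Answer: 1032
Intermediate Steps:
l(u, T) = 6 - T/u (l(u, T) = 6 - (T + T)/(u + u) = 6 - 2*T/(2*u) = 6 - 2*T*1/(2*u) = 6 - T/u)
c(H, o) = 6 + o - H/3 (c(H, o) = o + (6 - 1*H/3) = o + (6 - 1*H*⅓) = o + (6 - H/3) = 6 + o - H/3)
N(Z, j) = j - 5*Z
(129 + N(c(3, 0)/3, -6))*U(-3) = (129 + (-6 - 5*(6 + 0 - ⅓*3)/3))*(-3)² = (129 + (-6 - 5*(6 + 0 - 1)/3))*9 = (129 + (-6 - 25/3))*9 = (129 - 43/3)*9 = (344/3)*9 = 1032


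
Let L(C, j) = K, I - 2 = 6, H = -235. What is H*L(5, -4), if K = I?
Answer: -1880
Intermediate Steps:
I = 8 (I = 2 + 6 = 8)
K = 8
L(C, j) = 8
H*L(5, -4) = -235*8 = -1880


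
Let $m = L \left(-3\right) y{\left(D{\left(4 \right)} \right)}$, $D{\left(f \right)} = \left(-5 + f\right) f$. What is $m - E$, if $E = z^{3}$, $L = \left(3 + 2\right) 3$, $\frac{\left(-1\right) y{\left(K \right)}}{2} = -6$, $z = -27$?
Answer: $19143$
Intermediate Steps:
$D{\left(f \right)} = f \left(-5 + f\right)$
$y{\left(K \right)} = 12$ ($y{\left(K \right)} = \left(-2\right) \left(-6\right) = 12$)
$L = 15$ ($L = 5 \cdot 3 = 15$)
$m = -540$ ($m = 15 \left(-3\right) 12 = \left(-45\right) 12 = -540$)
$E = -19683$ ($E = \left(-27\right)^{3} = -19683$)
$m - E = -540 - -19683 = -540 + 19683 = 19143$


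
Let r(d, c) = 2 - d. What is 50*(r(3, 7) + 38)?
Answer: 1850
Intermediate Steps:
50*(r(3, 7) + 38) = 50*((2 - 1*3) + 38) = 50*((2 - 3) + 38) = 50*(-1 + 38) = 50*37 = 1850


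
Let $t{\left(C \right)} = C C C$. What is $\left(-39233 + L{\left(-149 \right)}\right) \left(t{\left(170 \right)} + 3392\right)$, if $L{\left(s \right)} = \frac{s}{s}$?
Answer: $-192879890944$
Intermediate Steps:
$L{\left(s \right)} = 1$
$t{\left(C \right)} = C^{3}$ ($t{\left(C \right)} = C^{2} C = C^{3}$)
$\left(-39233 + L{\left(-149 \right)}\right) \left(t{\left(170 \right)} + 3392\right) = \left(-39233 + 1\right) \left(170^{3} + 3392\right) = - 39232 \left(4913000 + 3392\right) = \left(-39232\right) 4916392 = -192879890944$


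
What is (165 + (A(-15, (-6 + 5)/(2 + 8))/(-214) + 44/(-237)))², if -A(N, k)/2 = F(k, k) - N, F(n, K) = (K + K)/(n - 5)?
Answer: 561888339105856/20649977401 ≈ 27210.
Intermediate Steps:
F(n, K) = 2*K/(-5 + n) (F(n, K) = (2*K)/(-5 + n) = 2*K/(-5 + n))
A(N, k) = 2*N - 4*k/(-5 + k) (A(N, k) = -2*(2*k/(-5 + k) - N) = -2*(-N + 2*k/(-5 + k)) = 2*N - 4*k/(-5 + k))
(165 + (A(-15, (-6 + 5)/(2 + 8))/(-214) + 44/(-237)))² = (165 + ((2*(-2*(-6 + 5)/(2 + 8) - 15*(-5 + (-6 + 5)/(2 + 8)))/(-5 + (-6 + 5)/(2 + 8)))/(-214) + 44/(-237)))² = (165 + ((2*(-(-2)/10 - 15*(-5 - 1/10))/(-5 - 1/10))*(-1/214) + 44*(-1/237)))² = (165 + ((2*(-(-2)/10 - 15*(-5 - 1*⅒))/(-5 - 1*⅒))*(-1/214) - 44/237))² = (165 + ((2*(-2*(-⅒) - 15*(-5 - ⅒))/(-5 - ⅒))*(-1/214) - 44/237))² = (165 + ((2*(⅕ - 15*(-51/10))/(-51/10))*(-1/214) - 44/237))² = (165 + ((2*(-10/51)*(⅕ + 153/2))*(-1/214) - 44/237))² = (165 + ((2*(-10/51)*(767/10))*(-1/214) - 44/237))² = (165 + (-1534/51*(-1/214) - 44/237))² = (165 + (767/5457 - 44/237))² = (165 - 6481/143701)² = (23704184/143701)² = 561888339105856/20649977401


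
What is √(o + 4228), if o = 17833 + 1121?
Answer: √23182 ≈ 152.26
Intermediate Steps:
o = 18954
√(o + 4228) = √(18954 + 4228) = √23182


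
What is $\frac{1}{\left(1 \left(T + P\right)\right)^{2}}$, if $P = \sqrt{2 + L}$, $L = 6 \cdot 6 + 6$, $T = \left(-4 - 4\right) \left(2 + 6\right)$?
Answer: $\frac{1}{4 \left(32 - \sqrt{11}\right)^{2}} \approx 0.00030386$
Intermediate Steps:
$T = -64$ ($T = \left(-8\right) 8 = -64$)
$L = 42$ ($L = 36 + 6 = 42$)
$P = 2 \sqrt{11}$ ($P = \sqrt{2 + 42} = \sqrt{44} = 2 \sqrt{11} \approx 6.6332$)
$\frac{1}{\left(1 \left(T + P\right)\right)^{2}} = \frac{1}{\left(1 \left(-64 + 2 \sqrt{11}\right)\right)^{2}} = \frac{1}{\left(-64 + 2 \sqrt{11}\right)^{2}}$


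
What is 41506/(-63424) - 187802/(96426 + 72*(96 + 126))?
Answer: -4144210877/1782372960 ≈ -2.3251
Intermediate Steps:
41506/(-63424) - 187802/(96426 + 72*(96 + 126)) = 41506*(-1/63424) - 187802/(96426 + 72*222) = -20753/31712 - 187802/(96426 + 15984) = -20753/31712 - 187802/112410 = -20753/31712 - 187802*1/112410 = -20753/31712 - 93901/56205 = -4144210877/1782372960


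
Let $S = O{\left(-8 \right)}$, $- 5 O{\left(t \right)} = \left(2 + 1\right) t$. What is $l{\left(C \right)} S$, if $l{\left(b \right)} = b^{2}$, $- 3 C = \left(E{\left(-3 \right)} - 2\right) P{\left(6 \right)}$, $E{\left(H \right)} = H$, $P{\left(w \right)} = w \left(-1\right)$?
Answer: $480$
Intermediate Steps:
$P{\left(w \right)} = - w$
$O{\left(t \right)} = - \frac{3 t}{5}$ ($O{\left(t \right)} = - \frac{\left(2 + 1\right) t}{5} = - \frac{3 t}{5}$)
$S = \frac{24}{5}$ ($S = \left(- \frac{3}{5}\right) \left(-8\right) = \frac{24}{5} \approx 4.8$)
$C = -10$ ($C = - \frac{\left(-3 - 2\right) \left(\left(-1\right) 6\right)}{3} = - \frac{\left(-5\right) \left(-6\right)}{3} = \left(- \frac{1}{3}\right) 30 = -10$)
$l{\left(C \right)} S = \left(-10\right)^{2} \cdot \frac{24}{5} = 100 \cdot \frac{24}{5} = 480$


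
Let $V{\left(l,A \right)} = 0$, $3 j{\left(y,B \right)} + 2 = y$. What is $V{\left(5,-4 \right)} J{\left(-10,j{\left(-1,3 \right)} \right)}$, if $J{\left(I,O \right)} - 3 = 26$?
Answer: $0$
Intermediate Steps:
$j{\left(y,B \right)} = - \frac{2}{3} + \frac{y}{3}$
$J{\left(I,O \right)} = 29$ ($J{\left(I,O \right)} = 3 + 26 = 29$)
$V{\left(5,-4 \right)} J{\left(-10,j{\left(-1,3 \right)} \right)} = 0 \cdot 29 = 0$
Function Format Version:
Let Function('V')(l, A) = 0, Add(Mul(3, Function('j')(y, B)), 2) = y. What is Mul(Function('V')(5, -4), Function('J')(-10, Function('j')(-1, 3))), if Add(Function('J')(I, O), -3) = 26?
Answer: 0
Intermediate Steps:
Function('j')(y, B) = Add(Rational(-2, 3), Mul(Rational(1, 3), y))
Function('J')(I, O) = 29 (Function('J')(I, O) = Add(3, 26) = 29)
Mul(Function('V')(5, -4), Function('J')(-10, Function('j')(-1, 3))) = Mul(0, 29) = 0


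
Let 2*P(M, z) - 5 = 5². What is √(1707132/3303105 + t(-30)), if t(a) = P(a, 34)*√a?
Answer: √(3707321660 + 107598645375*I*√30)/84695 ≈ 6.4295 + 6.3892*I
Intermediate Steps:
P(M, z) = 15 (P(M, z) = 5/2 + (½)*5² = 5/2 + (½)*25 = 5/2 + 25/2 = 15)
t(a) = 15*√a
√(1707132/3303105 + t(-30)) = √(1707132/3303105 + 15*√(-30)) = √(1707132*(1/3303105) + 15*(I*√30)) = √(569044/1101035 + 15*I*√30)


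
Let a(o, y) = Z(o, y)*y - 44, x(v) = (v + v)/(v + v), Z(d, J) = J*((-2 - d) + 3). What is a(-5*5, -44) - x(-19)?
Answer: 50291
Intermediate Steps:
Z(d, J) = J*(1 - d)
x(v) = 1 (x(v) = (2*v)/((2*v)) = (2*v)*(1/(2*v)) = 1)
a(o, y) = -44 + y²*(1 - o) (a(o, y) = (y*(1 - o))*y - 44 = y²*(1 - o) - 44 = -44 + y²*(1 - o))
a(-5*5, -44) - x(-19) = (-44 + (-44)²*(1 - (-5)*5)) - 1*1 = (-44 + 1936*(1 - 1*(-25))) - 1 = (-44 + 1936*(1 + 25)) - 1 = (-44 + 1936*26) - 1 = (-44 + 50336) - 1 = 50292 - 1 = 50291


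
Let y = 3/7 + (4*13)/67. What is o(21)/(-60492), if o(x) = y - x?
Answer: 2321/7092687 ≈ 0.00032724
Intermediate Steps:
y = 565/469 (y = 3*(⅐) + 52*(1/67) = 3/7 + 52/67 = 565/469 ≈ 1.2047)
o(x) = 565/469 - x
o(21)/(-60492) = (565/469 - 1*21)/(-60492) = (565/469 - 21)*(-1/60492) = -9284/469*(-1/60492) = 2321/7092687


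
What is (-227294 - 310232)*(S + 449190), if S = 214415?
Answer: -356704941230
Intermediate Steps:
(-227294 - 310232)*(S + 449190) = (-227294 - 310232)*(214415 + 449190) = -537526*663605 = -356704941230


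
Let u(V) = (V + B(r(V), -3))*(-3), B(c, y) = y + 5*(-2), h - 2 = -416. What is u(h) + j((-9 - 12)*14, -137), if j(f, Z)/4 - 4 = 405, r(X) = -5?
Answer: 2917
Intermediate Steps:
h = -414 (h = 2 - 416 = -414)
B(c, y) = -10 + y (B(c, y) = y - 10 = -10 + y)
j(f, Z) = 1636 (j(f, Z) = 16 + 4*405 = 16 + 1620 = 1636)
u(V) = 39 - 3*V (u(V) = (V + (-10 - 3))*(-3) = (V - 13)*(-3) = (-13 + V)*(-3) = 39 - 3*V)
u(h) + j((-9 - 12)*14, -137) = (39 - 3*(-414)) + 1636 = (39 + 1242) + 1636 = 1281 + 1636 = 2917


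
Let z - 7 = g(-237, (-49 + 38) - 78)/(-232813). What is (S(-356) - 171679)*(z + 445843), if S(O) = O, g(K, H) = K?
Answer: -226040219114355/2947 ≈ -7.6702e+10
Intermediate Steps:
z = 20632/2947 (z = 7 - 237/(-232813) = 7 - 237*(-1/232813) = 7 + 3/2947 = 20632/2947 ≈ 7.0010)
(S(-356) - 171679)*(z + 445843) = (-356 - 171679)*(20632/2947 + 445843) = -172035*1313919953/2947 = -226040219114355/2947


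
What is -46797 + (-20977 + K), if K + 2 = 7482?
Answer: -60294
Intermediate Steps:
K = 7480 (K = -2 + 7482 = 7480)
-46797 + (-20977 + K) = -46797 + (-20977 + 7480) = -46797 - 13497 = -60294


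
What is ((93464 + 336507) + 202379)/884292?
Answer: 316175/442146 ≈ 0.71509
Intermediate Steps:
((93464 + 336507) + 202379)/884292 = (429971 + 202379)*(1/884292) = 632350*(1/884292) = 316175/442146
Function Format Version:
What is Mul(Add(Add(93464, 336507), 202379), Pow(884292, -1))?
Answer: Rational(316175, 442146) ≈ 0.71509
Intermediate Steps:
Mul(Add(Add(93464, 336507), 202379), Pow(884292, -1)) = Mul(Add(429971, 202379), Rational(1, 884292)) = Mul(632350, Rational(1, 884292)) = Rational(316175, 442146)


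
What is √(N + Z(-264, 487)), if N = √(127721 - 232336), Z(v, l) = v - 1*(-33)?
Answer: √(-231 + 7*I*√2135) ≈ 9.1231 + 17.727*I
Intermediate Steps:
Z(v, l) = 33 + v (Z(v, l) = v + 33 = 33 + v)
N = 7*I*√2135 (N = √(-104615) = 7*I*√2135 ≈ 323.44*I)
√(N + Z(-264, 487)) = √(7*I*√2135 + (33 - 264)) = √(7*I*√2135 - 231) = √(-231 + 7*I*√2135)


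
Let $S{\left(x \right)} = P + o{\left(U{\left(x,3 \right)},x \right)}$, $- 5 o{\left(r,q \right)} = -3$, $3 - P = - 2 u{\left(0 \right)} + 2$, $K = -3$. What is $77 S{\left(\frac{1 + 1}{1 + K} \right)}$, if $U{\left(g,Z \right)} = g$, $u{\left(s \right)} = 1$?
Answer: $\frac{1386}{5} \approx 277.2$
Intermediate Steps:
$P = 3$ ($P = 3 - \left(\left(-2\right) 1 + 2\right) = 3 - \left(-2 + 2\right) = 3 - 0 = 3 + 0 = 3$)
$o{\left(r,q \right)} = \frac{3}{5}$ ($o{\left(r,q \right)} = \left(- \frac{1}{5}\right) \left(-3\right) = \frac{3}{5}$)
$S{\left(x \right)} = \frac{18}{5}$ ($S{\left(x \right)} = 3 + \frac{3}{5} = \frac{18}{5}$)
$77 S{\left(\frac{1 + 1}{1 + K} \right)} = 77 \cdot \frac{18}{5} = \frac{1386}{5}$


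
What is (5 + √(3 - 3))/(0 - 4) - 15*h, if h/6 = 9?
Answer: -3245/4 ≈ -811.25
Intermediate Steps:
h = 54 (h = 6*9 = 54)
(5 + √(3 - 3))/(0 - 4) - 15*h = (5 + √(3 - 3))/(0 - 4) - 15*54 = (5 + √0)/(-4) - 810 = (5 + 0)*(-¼) - 810 = 5*(-¼) - 810 = -5/4 - 810 = -3245/4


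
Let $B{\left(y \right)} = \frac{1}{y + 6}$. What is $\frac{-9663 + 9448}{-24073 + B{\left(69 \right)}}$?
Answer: $\frac{16125}{1805474} \approx 0.0089312$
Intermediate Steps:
$B{\left(y \right)} = \frac{1}{6 + y}$
$\frac{-9663 + 9448}{-24073 + B{\left(69 \right)}} = \frac{-9663 + 9448}{-24073 + \frac{1}{6 + 69}} = - \frac{215}{-24073 + \frac{1}{75}} = - \frac{215}{- \frac{1805474}{75}} = \left(-215\right) \left(- \frac{75}{1805474}\right) = \frac{16125}{1805474}$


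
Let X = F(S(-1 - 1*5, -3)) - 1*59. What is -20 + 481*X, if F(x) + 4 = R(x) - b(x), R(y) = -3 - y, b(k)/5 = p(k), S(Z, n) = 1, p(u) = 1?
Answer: -34652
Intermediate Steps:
b(k) = 5 (b(k) = 5*1 = 5)
F(x) = -12 - x (F(x) = -4 + ((-3 - x) - 1*5) = -4 + ((-3 - x) - 5) = -4 + (-8 - x) = -12 - x)
X = -72 (X = (-12 - 1*1) - 1*59 = (-12 - 1) - 59 = -13 - 59 = -72)
-20 + 481*X = -20 + 481*(-72) = -20 - 34632 = -34652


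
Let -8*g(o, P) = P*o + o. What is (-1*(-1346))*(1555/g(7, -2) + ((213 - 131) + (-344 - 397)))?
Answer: 10535142/7 ≈ 1.5050e+6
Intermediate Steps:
g(o, P) = -o/8 - P*o/8 (g(o, P) = -(P*o + o)/8 = -(o + P*o)/8 = -o/8 - P*o/8)
(-1*(-1346))*(1555/g(7, -2) + ((213 - 131) + (-344 - 397))) = (-1*(-1346))*(1555/((-⅛*7*(1 - 2))) + ((213 - 131) + (-344 - 397))) = 1346*(1555/((-⅛*7*(-1))) + (82 - 741)) = 1346*(1555/(7/8) - 659) = 1346*(1555*(8/7) - 659) = 1346*(12440/7 - 659) = 1346*(7827/7) = 10535142/7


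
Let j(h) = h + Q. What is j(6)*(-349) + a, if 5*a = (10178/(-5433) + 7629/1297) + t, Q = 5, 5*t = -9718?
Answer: -744635162038/176165025 ≈ -4226.9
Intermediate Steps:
t = -9718/5 (t = (⅕)*(-9718) = -9718/5 ≈ -1943.6)
a = -68337631063/176165025 (a = ((10178/(-5433) + 7629/1297) - 9718/5)/5 = ((10178*(-1/5433) + 7629*(1/1297)) - 9718/5)/5 = ((-10178/5433 + 7629/1297) - 9718/5)/5 = (28247491/7046601 - 9718/5)/5 = (⅕)*(-68337631063/35233005) = -68337631063/176165025 ≈ -387.92)
j(h) = 5 + h (j(h) = h + 5 = 5 + h)
j(6)*(-349) + a = (5 + 6)*(-349) - 68337631063/176165025 = 11*(-349) - 68337631063/176165025 = -3839 - 68337631063/176165025 = -744635162038/176165025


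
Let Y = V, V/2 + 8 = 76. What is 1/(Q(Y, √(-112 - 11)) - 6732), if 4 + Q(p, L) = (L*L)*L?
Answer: I/(-6736*I + 123*√123) ≈ -0.00014261 + 2.888e-5*I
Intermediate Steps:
V = 136 (V = -16 + 2*76 = -16 + 152 = 136)
Y = 136
Q(p, L) = -4 + L³ (Q(p, L) = -4 + (L*L)*L = -4 + L²*L = -4 + L³)
1/(Q(Y, √(-112 - 11)) - 6732) = 1/((-4 + (√(-112 - 11))³) - 6732) = 1/((-4 + (√(-123))³) - 6732) = 1/((-4 + (I*√123)³) - 6732) = 1/((-4 - 123*I*√123) - 6732) = 1/(-6736 - 123*I*√123)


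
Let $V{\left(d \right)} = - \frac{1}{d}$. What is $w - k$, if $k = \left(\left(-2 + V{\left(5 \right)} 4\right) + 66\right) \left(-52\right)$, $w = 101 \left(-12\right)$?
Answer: $\frac{10372}{5} \approx 2074.4$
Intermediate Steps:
$w = -1212$
$k = - \frac{16432}{5}$ ($k = \left(\left(-2 + - \frac{1}{5} \cdot 4\right) + 66\right) \left(-52\right) = \left(\left(-2 + \left(-1\right) \frac{1}{5} \cdot 4\right) + 66\right) \left(-52\right) = \left(\left(-2 - \frac{4}{5}\right) + 66\right) \left(-52\right) = \left(- \frac{14}{5} + 66\right) \left(-52\right) = \frac{316}{5} \left(-52\right) = - \frac{16432}{5} \approx -3286.4$)
$w - k = -1212 - - \frac{16432}{5} = -1212 + \frac{16432}{5} = \frac{10372}{5}$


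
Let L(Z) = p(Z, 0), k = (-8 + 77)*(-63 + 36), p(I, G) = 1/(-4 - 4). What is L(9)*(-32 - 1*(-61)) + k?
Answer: -14933/8 ≈ -1866.6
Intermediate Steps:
p(I, G) = -⅛ (p(I, G) = 1/(-8) = -⅛)
k = -1863 (k = 69*(-27) = -1863)
L(Z) = -⅛
L(9)*(-32 - 1*(-61)) + k = -(-32 - 1*(-61))/8 - 1863 = -(-32 + 61)/8 - 1863 = -⅛*29 - 1863 = -29/8 - 1863 = -14933/8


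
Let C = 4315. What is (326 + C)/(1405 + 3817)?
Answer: 663/746 ≈ 0.88874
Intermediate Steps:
(326 + C)/(1405 + 3817) = (326 + 4315)/(1405 + 3817) = 4641/5222 = 4641*(1/5222) = 663/746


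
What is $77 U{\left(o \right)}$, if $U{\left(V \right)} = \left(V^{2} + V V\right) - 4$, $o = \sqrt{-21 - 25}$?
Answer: $-7392$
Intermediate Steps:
$o = i \sqrt{46}$ ($o = \sqrt{-46} = i \sqrt{46} \approx 6.7823 i$)
$U{\left(V \right)} = -4 + 2 V^{2}$ ($U{\left(V \right)} = \left(V^{2} + V^{2}\right) - 4 = 2 V^{2} - 4 = -4 + 2 V^{2}$)
$77 U{\left(o \right)} = 77 \left(-4 + 2 \left(i \sqrt{46}\right)^{2}\right) = 77 \left(-4 + 2 \left(-46\right)\right) = 77 \left(-4 - 92\right) = 77 \left(-96\right) = -7392$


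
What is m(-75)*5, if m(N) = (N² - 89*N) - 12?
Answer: 61440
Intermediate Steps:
m(N) = -12 + N² - 89*N
m(-75)*5 = (-12 + (-75)² - 89*(-75))*5 = (-12 + 5625 + 6675)*5 = 12288*5 = 61440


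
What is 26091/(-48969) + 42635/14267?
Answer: 190617002/77626747 ≈ 2.4556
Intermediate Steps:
26091/(-48969) + 42635/14267 = 26091*(-1/48969) + 42635*(1/14267) = -2899/5441 + 42635/14267 = 190617002/77626747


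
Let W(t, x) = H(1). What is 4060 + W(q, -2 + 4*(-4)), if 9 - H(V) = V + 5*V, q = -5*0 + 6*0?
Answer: 4063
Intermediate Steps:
q = 0 (q = 0 + 0 = 0)
H(V) = 9 - 6*V (H(V) = 9 - (V + 5*V) = 9 - 6*V)
W(t, x) = 3 (W(t, x) = 9 - 6*1 = 9 - 6 = 3)
4060 + W(q, -2 + 4*(-4)) = 4060 + 3 = 4063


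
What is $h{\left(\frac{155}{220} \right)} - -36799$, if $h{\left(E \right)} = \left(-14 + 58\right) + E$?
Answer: $\frac{1621123}{44} \approx 36844.0$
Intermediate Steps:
$h{\left(E \right)} = 44 + E$
$h{\left(\frac{155}{220} \right)} - -36799 = \left(44 + \frac{155}{220}\right) - -36799 = \left(44 + 155 \cdot \frac{1}{220}\right) + 36799 = \left(44 + \frac{31}{44}\right) + 36799 = \frac{1967}{44} + 36799 = \frac{1621123}{44}$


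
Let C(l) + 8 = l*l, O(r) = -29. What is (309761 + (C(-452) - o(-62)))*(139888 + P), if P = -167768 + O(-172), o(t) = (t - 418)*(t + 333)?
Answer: -17977219533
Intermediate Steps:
o(t) = (-418 + t)*(333 + t)
C(l) = -8 + l² (C(l) = -8 + l*l = -8 + l²)
P = -167797 (P = -167768 - 29 = -167797)
(309761 + (C(-452) - o(-62)))*(139888 + P) = (309761 + ((-8 + (-452)²) - (-139194 + (-62)² - 85*(-62))))*(139888 - 167797) = (309761 + ((-8 + 204304) - (-139194 + 3844 + 5270)))*(-27909) = (309761 + (204296 - 1*(-130080)))*(-27909) = (309761 + (204296 + 130080))*(-27909) = (309761 + 334376)*(-27909) = 644137*(-27909) = -17977219533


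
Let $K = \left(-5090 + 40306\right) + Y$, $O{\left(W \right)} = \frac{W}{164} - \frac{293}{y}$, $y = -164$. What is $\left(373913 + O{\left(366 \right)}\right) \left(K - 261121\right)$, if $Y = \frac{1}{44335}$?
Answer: $- \frac{307087147542907017}{3635470} \approx -8.447 \cdot 10^{10}$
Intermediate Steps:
$O{\left(W \right)} = \frac{293}{164} + \frac{W}{164}$ ($O{\left(W \right)} = \frac{W}{164} - \frac{293}{-164} = W \frac{1}{164} - - \frac{293}{164} = \frac{W}{164} + \frac{293}{164} = \frac{293}{164} + \frac{W}{164}$)
$Y = \frac{1}{44335} \approx 2.2556 \cdot 10^{-5}$
$K = \frac{1561301361}{44335}$ ($K = \left(-5090 + 40306\right) + \frac{1}{44335} = 35216 + \frac{1}{44335} = \frac{1561301361}{44335} \approx 35216.0$)
$\left(373913 + O{\left(366 \right)}\right) \left(K - 261121\right) = \left(373913 + \left(\frac{293}{164} + \frac{1}{164} \cdot 366\right)\right) \left(\frac{1561301361}{44335} - 261121\right) = \left(373913 + \left(\frac{293}{164} + \frac{183}{82}\right)\right) \left(- \frac{10015498174}{44335}\right) = \left(373913 + \frac{659}{164}\right) \left(- \frac{10015498174}{44335}\right) = \frac{61322391}{164} \left(- \frac{10015498174}{44335}\right) = - \frac{307087147542907017}{3635470}$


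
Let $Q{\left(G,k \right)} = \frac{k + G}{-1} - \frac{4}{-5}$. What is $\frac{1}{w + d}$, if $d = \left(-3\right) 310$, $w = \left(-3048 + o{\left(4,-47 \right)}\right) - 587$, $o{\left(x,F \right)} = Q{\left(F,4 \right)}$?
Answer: $- \frac{5}{22606} \approx -0.00022118$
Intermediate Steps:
$Q{\left(G,k \right)} = \frac{4}{5} - G - k$ ($Q{\left(G,k \right)} = \left(G + k\right) \left(-1\right) - - \frac{4}{5} = \left(- G - k\right) + \frac{4}{5} = \frac{4}{5} - G - k$)
$o{\left(x,F \right)} = - \frac{16}{5} - F$ ($o{\left(x,F \right)} = \frac{4}{5} - F - 4 = - \frac{16}{5} - F$)
$w = - \frac{17956}{5}$ ($w = \left(-3048 - - \frac{219}{5}\right) - 587 = \left(-3048 + \left(- \frac{16}{5} + 47\right)\right) - 587 = \left(-3048 + \frac{219}{5}\right) - 587 = - \frac{15021}{5} - 587 = - \frac{17956}{5} \approx -3591.2$)
$d = -930$
$\frac{1}{w + d} = \frac{1}{- \frac{17956}{5} - 930} = \frac{1}{- \frac{22606}{5}} = - \frac{5}{22606}$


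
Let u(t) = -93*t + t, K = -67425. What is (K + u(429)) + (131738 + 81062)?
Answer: 105907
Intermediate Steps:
u(t) = -92*t
(K + u(429)) + (131738 + 81062) = (-67425 - 92*429) + (131738 + 81062) = (-67425 - 39468) + 212800 = -106893 + 212800 = 105907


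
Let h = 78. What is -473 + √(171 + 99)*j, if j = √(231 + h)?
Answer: -473 + 9*√1030 ≈ -184.16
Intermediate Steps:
j = √309 (j = √(231 + 78) = √309 ≈ 17.578)
-473 + √(171 + 99)*j = -473 + √(171 + 99)*√309 = -473 + √270*√309 = -473 + (3*√30)*√309 = -473 + 9*√1030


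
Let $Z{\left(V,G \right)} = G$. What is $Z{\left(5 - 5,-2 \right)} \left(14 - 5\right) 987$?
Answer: $-17766$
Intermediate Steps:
$Z{\left(5 - 5,-2 \right)} \left(14 - 5\right) 987 = - 2 \left(14 - 5\right) 987 = \left(-2\right) 9 \cdot 987 = \left(-18\right) 987 = -17766$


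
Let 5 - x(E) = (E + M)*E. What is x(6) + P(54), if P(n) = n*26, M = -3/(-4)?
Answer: 2737/2 ≈ 1368.5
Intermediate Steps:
M = 3/4 (M = -3*(-1/4) = 3/4 ≈ 0.75000)
P(n) = 26*n
x(E) = 5 - E*(3/4 + E) (x(E) = 5 - (E + 3/4)*E = 5 - (3/4 + E)*E = 5 - E*(3/4 + E))
x(6) + P(54) = (5 - 1*6**2 - 3/4*6) + 26*54 = (5 - 1*36 - 9/2) + 1404 = (5 - 36 - 9/2) + 1404 = -71/2 + 1404 = 2737/2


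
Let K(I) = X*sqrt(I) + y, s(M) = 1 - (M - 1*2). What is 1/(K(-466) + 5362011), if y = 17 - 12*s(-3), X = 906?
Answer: 1340489/7187738663878 - 453*I*sqrt(466)/14375477327756 ≈ 1.865e-7 - 6.8025e-10*I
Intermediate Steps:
s(M) = 3 - M (s(M) = 1 - (M - 2) = 1 - (-2 + M) = 1 + (2 - M) = 3 - M)
y = -55 (y = 17 - 12*(3 - 1*(-3)) = 17 - 12*(3 + 3) = 17 - 12*6 = 17 - 72 = -55)
K(I) = -55 + 906*sqrt(I) (K(I) = 906*sqrt(I) - 55 = -55 + 906*sqrt(I))
1/(K(-466) + 5362011) = 1/((-55 + 906*sqrt(-466)) + 5362011) = 1/((-55 + 906*(I*sqrt(466))) + 5362011) = 1/((-55 + 906*I*sqrt(466)) + 5362011) = 1/(5361956 + 906*I*sqrt(466))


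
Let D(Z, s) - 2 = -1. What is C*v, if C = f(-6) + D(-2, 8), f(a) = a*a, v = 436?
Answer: 16132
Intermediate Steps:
D(Z, s) = 1 (D(Z, s) = 2 - 1 = 1)
f(a) = a²
C = 37 (C = (-6)² + 1 = 36 + 1 = 37)
C*v = 37*436 = 16132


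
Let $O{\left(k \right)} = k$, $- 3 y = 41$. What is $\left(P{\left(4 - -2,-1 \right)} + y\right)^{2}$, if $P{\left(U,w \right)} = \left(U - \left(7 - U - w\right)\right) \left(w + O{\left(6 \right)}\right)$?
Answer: $\frac{361}{9} \approx 40.111$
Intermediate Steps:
$y = - \frac{41}{3}$ ($y = \left(- \frac{1}{3}\right) 41 = - \frac{41}{3} \approx -13.667$)
$P{\left(U,w \right)} = \left(6 + w\right) \left(-7 + w + 2 U\right)$ ($P{\left(U,w \right)} = \left(U - \left(7 - U - w\right)\right) \left(w + 6\right) = \left(U + \left(-7 + U + w\right)\right) \left(6 + w\right) = \left(-7 + w + 2 U\right) \left(6 + w\right) = \left(6 + w\right) \left(-7 + w + 2 U\right)$)
$\left(P{\left(4 - -2,-1 \right)} + y\right)^{2} = \left(\left(-42 + \left(-1\right)^{2} - -1 + 12 \left(4 - -2\right) + 2 \left(4 - -2\right) \left(-1\right)\right) - \frac{41}{3}\right)^{2} = \left(\left(-42 + 1 + 1 + 12 \left(4 + 2\right) + 2 \left(4 + 2\right) \left(-1\right)\right) - \frac{41}{3}\right)^{2} = \left(\left(-42 + 1 + 1 + 12 \cdot 6 + 2 \cdot 6 \left(-1\right)\right) - \frac{41}{3}\right)^{2} = \left(\left(-42 + 1 + 1 + 72 - 12\right) - \frac{41}{3}\right)^{2} = \left(20 - \frac{41}{3}\right)^{2} = \left(\frac{19}{3}\right)^{2} = \frac{361}{9}$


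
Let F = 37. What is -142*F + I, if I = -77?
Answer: -5331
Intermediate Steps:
-142*F + I = -142*37 - 77 = -5254 - 77 = -5331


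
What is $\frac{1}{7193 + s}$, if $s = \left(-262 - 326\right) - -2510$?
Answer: $\frac{1}{9115} \approx 0.00010971$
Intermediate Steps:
$s = 1922$ ($s = -588 + 2510 = 1922$)
$\frac{1}{7193 + s} = \frac{1}{7193 + 1922} = \frac{1}{9115}$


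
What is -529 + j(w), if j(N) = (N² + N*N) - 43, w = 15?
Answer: -122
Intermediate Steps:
j(N) = -43 + 2*N² (j(N) = (N² + N²) - 43 = 2*N² - 43 = -43 + 2*N²)
-529 + j(w) = -529 + (-43 + 2*15²) = -529 + (-43 + 2*225) = -529 + (-43 + 450) = -529 + 407 = -122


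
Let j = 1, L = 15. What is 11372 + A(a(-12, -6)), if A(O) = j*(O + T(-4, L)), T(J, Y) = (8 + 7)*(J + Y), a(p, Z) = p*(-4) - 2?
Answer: 11583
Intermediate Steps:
a(p, Z) = -2 - 4*p (a(p, Z) = -4*p - 2 = -2 - 4*p)
T(J, Y) = 15*J + 15*Y (T(J, Y) = 15*(J + Y) = 15*J + 15*Y)
A(O) = 165 + O (A(O) = 1*(O + (15*(-4) + 15*15)) = 1*(O + (-60 + 225)) = 1*(O + 165) = 1*(165 + O) = 165 + O)
11372 + A(a(-12, -6)) = 11372 + (165 + (-2 - 4*(-12))) = 11372 + (165 + (-2 + 48)) = 11372 + (165 + 46) = 11372 + 211 = 11583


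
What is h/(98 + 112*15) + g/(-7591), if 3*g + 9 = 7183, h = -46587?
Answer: -1073681123/40490394 ≈ -26.517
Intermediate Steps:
g = 7174/3 (g = -3 + (⅓)*7183 = -3 + 7183/3 = 7174/3 ≈ 2391.3)
h/(98 + 112*15) + g/(-7591) = -46587/(98 + 112*15) + (7174/3)/(-7591) = -46587/(98 + 1680) + (7174/3)*(-1/7591) = -46587/1778 - 7174/22773 = -1073681123/40490394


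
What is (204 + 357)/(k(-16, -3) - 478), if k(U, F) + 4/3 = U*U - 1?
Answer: -1683/673 ≈ -2.5007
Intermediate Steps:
k(U, F) = -7/3 + U² (k(U, F) = -4/3 + (U*U - 1) = -4/3 + (U² - 1) = -4/3 + (-1 + U²) = -7/3 + U²)
(204 + 357)/(k(-16, -3) - 478) = (204 + 357)/((-7/3 + (-16)²) - 478) = 561/((-7/3 + 256) - 478) = 561/(761/3 - 478) = 561/(-673/3) = 561*(-3/673) = -1683/673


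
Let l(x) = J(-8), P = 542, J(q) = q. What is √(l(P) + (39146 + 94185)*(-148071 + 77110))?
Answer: I*√9461301099 ≈ 97269.0*I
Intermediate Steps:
l(x) = -8
√(l(P) + (39146 + 94185)*(-148071 + 77110)) = √(-8 + (39146 + 94185)*(-148071 + 77110)) = √(-8 + 133331*(-70961)) = √(-8 - 9461301091) = √(-9461301099) = I*√9461301099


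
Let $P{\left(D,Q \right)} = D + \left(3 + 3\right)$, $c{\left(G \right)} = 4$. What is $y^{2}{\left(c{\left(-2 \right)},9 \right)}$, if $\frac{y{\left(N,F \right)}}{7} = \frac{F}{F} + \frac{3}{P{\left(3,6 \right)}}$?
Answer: $\frac{784}{9} \approx 87.111$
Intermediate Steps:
$P{\left(D,Q \right)} = 6 + D$ ($P{\left(D,Q \right)} = D + 6 = 6 + D$)
$y{\left(N,F \right)} = \frac{28}{3}$ ($y{\left(N,F \right)} = 7 \left(\frac{F}{F} + \frac{3}{6 + 3}\right) = 7 \left(1 + \frac{3}{9}\right) = 7 \left(1 + 3 \cdot \frac{1}{9}\right) = 7 \left(1 + \frac{1}{3}\right) = 7 \cdot \frac{4}{3} = \frac{28}{3}$)
$y^{2}{\left(c{\left(-2 \right)},9 \right)} = \left(\frac{28}{3}\right)^{2} = \frac{784}{9}$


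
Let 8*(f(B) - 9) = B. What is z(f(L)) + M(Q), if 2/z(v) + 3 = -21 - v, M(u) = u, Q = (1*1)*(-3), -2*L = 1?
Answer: -1613/527 ≈ -3.0607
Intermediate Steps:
L = -½ (L = -½*1 = -½ ≈ -0.50000)
Q = -3 (Q = 1*(-3) = -3)
f(B) = 9 + B/8
z(v) = 2/(-24 - v) (z(v) = 2/(-3 + (-21 - v)) = 2/(-24 - v))
z(f(L)) + M(Q) = -2/(24 + (9 + (⅛)*(-½))) - 3 = -2/(24 + (9 - 1/16)) - 3 = -2/(24 + 143/16) - 3 = -2/527/16 - 3 = -2*16/527 - 3 = -32/527 - 3 = -1613/527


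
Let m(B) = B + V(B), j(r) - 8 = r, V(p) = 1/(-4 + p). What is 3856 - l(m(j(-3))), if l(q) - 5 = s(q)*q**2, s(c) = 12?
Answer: 3419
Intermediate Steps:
j(r) = 8 + r
m(B) = B + 1/(-4 + B)
l(q) = 5 + 12*q**2
3856 - l(m(j(-3))) = 3856 - (5 + 12*((1 + (8 - 3)*(-4 + (8 - 3)))/(-4 + (8 - 3)))**2) = 3856 - (5 + 12*((1 + 5*(-4 + 5))/(-4 + 5))**2) = 3856 - (5 + 12*((1 + 5*1)/1)**2) = 3856 - (5 + 12*(1*(1 + 5))**2) = 3856 - (5 + 12*(1*6)**2) = 3856 - (5 + 12*6**2) = 3856 - (5 + 12*36) = 3856 - (5 + 432) = 3856 - 1*437 = 3856 - 437 = 3419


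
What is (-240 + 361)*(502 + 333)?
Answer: 101035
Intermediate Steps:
(-240 + 361)*(502 + 333) = 121*835 = 101035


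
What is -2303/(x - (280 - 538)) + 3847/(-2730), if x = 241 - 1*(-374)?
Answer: -3215207/794430 ≈ -4.0472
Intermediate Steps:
x = 615 (x = 241 + 374 = 615)
-2303/(x - (280 - 538)) + 3847/(-2730) = -2303/(615 - (280 - 538)) + 3847/(-2730) = -2303/(615 - 1*(-258)) + 3847*(-1/2730) = -2303/(615 + 258) - 3847/2730 = -2303/873 - 3847/2730 = -3215207/794430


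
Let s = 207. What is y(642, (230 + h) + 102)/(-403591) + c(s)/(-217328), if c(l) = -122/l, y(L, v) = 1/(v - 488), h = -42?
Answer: 90686399/33286561629816 ≈ 2.7244e-6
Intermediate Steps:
y(L, v) = 1/(-488 + v)
y(642, (230 + h) + 102)/(-403591) + c(s)/(-217328) = 1/((-488 + ((230 - 42) + 102))*(-403591)) - 122/207/(-217328) = -1/403591/(-488 + (188 + 102)) - 122*1/207*(-1/217328) = -1/403591/(-488 + 290) - 122/207*(-1/217328) = -1/403591/(-198) + 61/22493448 = -1/198*(-1/403591) + 61/22493448 = 1/79911018 + 61/22493448 = 90686399/33286561629816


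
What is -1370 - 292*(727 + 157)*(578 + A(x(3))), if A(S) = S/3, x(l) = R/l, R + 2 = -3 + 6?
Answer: -1343052314/9 ≈ -1.4923e+8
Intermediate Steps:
R = 1 (R = -2 + (-3 + 6) = -2 + 3 = 1)
x(l) = 1/l
A(S) = S/3 (A(S) = S*(⅓) = S/3)
-1370 - 292*(727 + 157)*(578 + A(x(3))) = -1370 - 292*(727 + 157)*(578 + (⅓)/3) = -1370 - 258128*(578 + (⅓)*(⅓)) = -1370 - 258128*(578 + ⅑) = -1370 - 258128*5203/9 = -1370 - 292*4599452/9 = -1370 - 1343039984/9 = -1343052314/9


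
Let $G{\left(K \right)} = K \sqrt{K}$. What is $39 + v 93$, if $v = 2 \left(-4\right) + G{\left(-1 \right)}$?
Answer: $-705 - 93 i \approx -705.0 - 93.0 i$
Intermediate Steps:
$G{\left(K \right)} = K^{\frac{3}{2}}$
$v = -8 - i$ ($v = 2 \left(-4\right) + \left(-1\right)^{\frac{3}{2}} = -8 - i \approx -8.0 - 1.0 i$)
$39 + v 93 = 39 + \left(-8 - i\right) 93 = 39 - \left(744 + 93 i\right) = -705 - 93 i$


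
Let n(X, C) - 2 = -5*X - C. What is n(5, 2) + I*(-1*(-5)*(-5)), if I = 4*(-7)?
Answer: 675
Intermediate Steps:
I = -28
n(X, C) = 2 - C - 5*X (n(X, C) = 2 + (-5*X - C) = 2 + (-C - 5*X) = 2 - C - 5*X)
n(5, 2) + I*(-1*(-5)*(-5)) = (2 - 1*2 - 5*5) - 28*(-1*(-5))*(-5) = (2 - 2 - 25) - 140*(-5) = -25 - 28*(-25) = -25 + 700 = 675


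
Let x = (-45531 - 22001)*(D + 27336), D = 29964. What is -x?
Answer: 3869583600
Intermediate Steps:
x = -3869583600 (x = (-45531 - 22001)*(29964 + 27336) = -67532*57300 = -3869583600)
-x = -1*(-3869583600) = 3869583600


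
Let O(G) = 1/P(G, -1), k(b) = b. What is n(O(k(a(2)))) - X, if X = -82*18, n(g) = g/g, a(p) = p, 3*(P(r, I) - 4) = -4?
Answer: 1477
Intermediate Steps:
P(r, I) = 8/3 (P(r, I) = 4 + (⅓)*(-4) = 4 - 4/3 = 8/3)
O(G) = 3/8 (O(G) = 1/(8/3) = 3/8)
n(g) = 1
X = -1476
n(O(k(a(2)))) - X = 1 - 1*(-1476) = 1 + 1476 = 1477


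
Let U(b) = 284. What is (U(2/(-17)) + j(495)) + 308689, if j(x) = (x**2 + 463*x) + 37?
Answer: 783220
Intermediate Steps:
j(x) = 37 + x**2 + 463*x
(U(2/(-17)) + j(495)) + 308689 = (284 + (37 + 495**2 + 463*495)) + 308689 = (284 + (37 + 245025 + 229185)) + 308689 = (284 + 474247) + 308689 = 474531 + 308689 = 783220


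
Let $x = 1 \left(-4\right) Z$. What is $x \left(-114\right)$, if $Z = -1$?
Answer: $-456$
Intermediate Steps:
$x = 4$ ($x = 1 \left(-4\right) \left(-1\right) = \left(-4\right) \left(-1\right) = 4$)
$x \left(-114\right) = 4 \left(-114\right) = -456$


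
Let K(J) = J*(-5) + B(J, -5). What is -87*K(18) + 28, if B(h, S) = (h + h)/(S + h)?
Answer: 99022/13 ≈ 7617.1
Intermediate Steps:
B(h, S) = 2*h/(S + h) (B(h, S) = (2*h)/(S + h) = 2*h/(S + h))
K(J) = -5*J + 2*J/(-5 + J) (K(J) = J*(-5) + 2*J/(-5 + J) = -5*J + 2*J/(-5 + J))
-87*K(18) + 28 = -1566*(27 - 5*18)/(-5 + 18) + 28 = -1566*(27 - 90)/13 + 28 = -1566*(-63)/13 + 28 = -87*(-1134/13) + 28 = 98658/13 + 28 = 99022/13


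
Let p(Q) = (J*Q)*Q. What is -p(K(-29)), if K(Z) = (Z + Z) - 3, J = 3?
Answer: -11163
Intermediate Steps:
K(Z) = -3 + 2*Z (K(Z) = 2*Z - 3 = -3 + 2*Z)
p(Q) = 3*Q² (p(Q) = (3*Q)*Q = 3*Q²)
-p(K(-29)) = -3*(-3 + 2*(-29))² = -3*(-3 - 58)² = -3*(-61)² = -3*3721 = -1*11163 = -11163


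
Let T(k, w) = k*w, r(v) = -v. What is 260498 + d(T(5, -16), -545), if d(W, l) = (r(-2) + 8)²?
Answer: 260598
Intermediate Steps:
d(W, l) = 100 (d(W, l) = (-1*(-2) + 8)² = (2 + 8)² = 10² = 100)
260498 + d(T(5, -16), -545) = 260498 + 100 = 260598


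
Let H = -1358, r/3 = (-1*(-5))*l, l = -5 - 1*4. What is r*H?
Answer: 183330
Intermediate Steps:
l = -9 (l = -5 - 4 = -9)
r = -135 (r = 3*(-1*(-5)*(-9)) = 3*(5*(-9)) = 3*(-45) = -135)
r*H = -135*(-1358) = 183330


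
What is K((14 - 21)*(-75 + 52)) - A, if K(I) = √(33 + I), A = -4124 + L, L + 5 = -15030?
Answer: 19159 + √194 ≈ 19173.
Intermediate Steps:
L = -15035 (L = -5 - 15030 = -15035)
A = -19159 (A = -4124 - 15035 = -19159)
K((14 - 21)*(-75 + 52)) - A = √(33 + (14 - 21)*(-75 + 52)) - 1*(-19159) = √(33 - 7*(-23)) + 19159 = √(33 + 161) + 19159 = √194 + 19159 = 19159 + √194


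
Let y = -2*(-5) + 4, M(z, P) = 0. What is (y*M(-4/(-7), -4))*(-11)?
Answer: 0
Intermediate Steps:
y = 14 (y = 10 + 4 = 14)
(y*M(-4/(-7), -4))*(-11) = (14*0)*(-11) = 0*(-11) = 0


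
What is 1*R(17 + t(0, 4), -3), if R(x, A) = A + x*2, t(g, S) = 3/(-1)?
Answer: 25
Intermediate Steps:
t(g, S) = -3 (t(g, S) = 3*(-1) = -3)
R(x, A) = A + 2*x
1*R(17 + t(0, 4), -3) = 1*(-3 + 2*(17 - 3)) = 1*(-3 + 2*14) = 1*(-3 + 28) = 1*25 = 25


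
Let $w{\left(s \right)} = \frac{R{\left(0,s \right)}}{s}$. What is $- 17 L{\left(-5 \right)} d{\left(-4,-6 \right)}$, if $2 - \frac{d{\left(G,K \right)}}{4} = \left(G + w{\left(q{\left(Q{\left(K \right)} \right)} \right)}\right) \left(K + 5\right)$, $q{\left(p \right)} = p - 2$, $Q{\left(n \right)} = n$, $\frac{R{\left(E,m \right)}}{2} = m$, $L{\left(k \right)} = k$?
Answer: $0$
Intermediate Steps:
$R{\left(E,m \right)} = 2 m$
$q{\left(p \right)} = -2 + p$
$w{\left(s \right)} = 2$ ($w{\left(s \right)} = \frac{2 s}{s} = 2$)
$d{\left(G,K \right)} = 8 - 4 \left(2 + G\right) \left(5 + K\right)$ ($d{\left(G,K \right)} = 8 - 4 \left(G + 2\right) \left(K + 5\right) = 8 - 4 \left(2 + G\right) \left(5 + K\right)$)
$- 17 L{\left(-5 \right)} d{\left(-4,-6 \right)} = \left(-17\right) \left(-5\right) \left(-32 - -80 - -48 - \left(-16\right) \left(-6\right)\right) = 85 \left(-32 + 80 + 48 - 96\right) = 85 \cdot 0 = 0$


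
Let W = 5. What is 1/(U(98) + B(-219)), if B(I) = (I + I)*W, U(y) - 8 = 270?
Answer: -1/1912 ≈ -0.00052301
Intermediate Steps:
U(y) = 278 (U(y) = 8 + 270 = 278)
B(I) = 10*I (B(I) = (I + I)*5 = (2*I)*5 = 10*I)
1/(U(98) + B(-219)) = 1/(278 + 10*(-219)) = 1/(278 - 2190) = 1/(-1912) = -1/1912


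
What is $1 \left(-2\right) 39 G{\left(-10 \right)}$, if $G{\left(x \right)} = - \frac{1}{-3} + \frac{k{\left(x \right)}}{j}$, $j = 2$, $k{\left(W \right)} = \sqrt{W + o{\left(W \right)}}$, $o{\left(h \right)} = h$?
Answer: $-26 - 78 i \sqrt{5} \approx -26.0 - 174.41 i$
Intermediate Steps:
$k{\left(W \right)} = \sqrt{2} \sqrt{W}$ ($k{\left(W \right)} = \sqrt{W + W} = \sqrt{2 W} = \sqrt{2} \sqrt{W}$)
$G{\left(x \right)} = \frac{1}{3} + \frac{\sqrt{2} \sqrt{x}}{2}$ ($G{\left(x \right)} = - \frac{1}{-3} + \frac{\sqrt{2} \sqrt{x}}{2} = \left(-1\right) \left(- \frac{1}{3}\right) + \sqrt{2} \sqrt{x} \frac{1}{2} = \frac{1}{3} + \frac{\sqrt{2} \sqrt{x}}{2}$)
$1 \left(-2\right) 39 G{\left(-10 \right)} = 1 \left(-2\right) 39 \left(\frac{1}{3} + \frac{\sqrt{2} \sqrt{-10}}{2}\right) = \left(-2\right) 39 \left(\frac{1}{3} + \frac{\sqrt{2} i \sqrt{10}}{2}\right) = - 78 \left(\frac{1}{3} + i \sqrt{5}\right) = -26 - 78 i \sqrt{5}$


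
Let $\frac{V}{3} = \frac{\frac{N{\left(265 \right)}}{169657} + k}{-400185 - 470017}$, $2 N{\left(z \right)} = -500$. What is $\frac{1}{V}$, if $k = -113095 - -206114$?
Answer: $- \frac{147635860714}{47343972699} \approx -3.1184$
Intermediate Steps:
$N{\left(z \right)} = -250$ ($N{\left(z \right)} = \frac{1}{2} \left(-500\right) = -250$)
$k = 93019$ ($k = -113095 + 206114 = 93019$)
$V = - \frac{47343972699}{147635860714}$ ($V = 3 \frac{- \frac{250}{169657} + 93019}{-400185 - 470017} = 3 \frac{\left(-250\right) \frac{1}{169657} + 93019}{-870202} = 3 \left(- \frac{250}{169657} + 93019\right) \left(- \frac{1}{870202}\right) = 3 \cdot \frac{15781324233}{169657} \left(- \frac{1}{870202}\right) = 3 \left(- \frac{15781324233}{147635860714}\right) = - \frac{47343972699}{147635860714} \approx -0.32068$)
$\frac{1}{V} = \frac{1}{- \frac{47343972699}{147635860714}} = - \frac{147635860714}{47343972699}$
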